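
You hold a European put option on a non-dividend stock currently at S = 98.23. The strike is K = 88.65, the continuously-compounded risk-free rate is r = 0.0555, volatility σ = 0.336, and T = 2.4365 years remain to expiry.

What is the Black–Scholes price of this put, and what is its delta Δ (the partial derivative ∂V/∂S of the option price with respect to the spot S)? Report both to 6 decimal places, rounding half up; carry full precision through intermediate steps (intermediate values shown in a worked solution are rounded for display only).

price = 9.557728
Δ = -0.237081

σ√T = 0.336·√2.4365 = 0.524472
d₁ = (ln(S/K) + (r+σ²/2)T) / (σ√T) = (ln(98.23/88.65) + (0.0555+0.336²/2)·2.4365) / 0.524472 = (0.102616 + 0.272761) / 0.524472 = 0.715723
d₂ = d₁ − σ√T = 0.715723 − 0.524472 = 0.191251
e^{−rT} = e^{−0.0555·2.4365} = 0.873519
N(−d₁) = 0.237081,  N(−d₂) = 0.424164
Put price V = K·e^{−rT}·N(−d₂) − S·N(−d₁) = 32.846208 − 23.288480 = 9.557728
Δ = −N(−d₁) = -0.237081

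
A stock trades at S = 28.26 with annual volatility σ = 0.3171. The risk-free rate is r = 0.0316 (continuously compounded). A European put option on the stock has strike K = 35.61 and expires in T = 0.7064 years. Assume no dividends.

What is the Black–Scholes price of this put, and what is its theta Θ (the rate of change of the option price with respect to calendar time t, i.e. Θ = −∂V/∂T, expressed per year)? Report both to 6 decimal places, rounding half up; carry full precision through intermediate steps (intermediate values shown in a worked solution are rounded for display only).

σ√T = 0.3171·√0.7064 = 0.266515
d₁ = (ln(S/K) + (r+σ²/2)T) / (σ√T) = (ln(28.26/35.61) + (0.0316+0.3171²/2)·0.7064) / 0.266515 = (-0.231179 + 0.057837) / 0.266515 = -0.650402
d₂ = d₁ − σ√T = -0.650402 − 0.266515 = -0.916917
e^{−rT} = e^{−0.0316·0.7064} = 0.977925
N(−d₁) = 0.742284,  N(−d₂) = 0.820407
Put price V = K·e^{−rT}·N(−d₂) − S·N(−d₁) = 28.569775 − 20.976934 = 7.592840
φ(d₁) = (1/√(2π))·e^{−d₁²/2} = 0.322888
Θ = −S·φ(d₁)·σ/(2√T) + r·K·e^{−rT}·N(−d₂) = −1.721333 + 0.902805 = -0.818529

price = 7.592840
Θ = -0.818529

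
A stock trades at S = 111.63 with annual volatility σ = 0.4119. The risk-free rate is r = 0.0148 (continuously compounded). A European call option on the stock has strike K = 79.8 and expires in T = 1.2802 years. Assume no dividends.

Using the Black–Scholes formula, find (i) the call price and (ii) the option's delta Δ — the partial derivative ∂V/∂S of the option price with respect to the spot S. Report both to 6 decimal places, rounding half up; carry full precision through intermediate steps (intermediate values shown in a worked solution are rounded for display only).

price = 38.848577
Δ = 0.839869

σ√T = 0.4119·√1.2802 = 0.466048
d₁ = (ln(S/K) + (r+σ²/2)T) / (σ√T) = (ln(111.63/79.8) + (0.0148+0.4119²/2)·1.2802) / 0.466048 = (0.335666 + 0.127547) / 0.466048 = 0.993918
d₂ = d₁ − σ√T = 0.993918 − 0.466048 = 0.527870
e^{−rT} = e^{−0.0148·1.2802} = 0.981231
N(d₁) = 0.839869,  N(d₂) = 0.701205
Call price V = S·N(d₁) − K·e^{−rT}·N(d₂) = 93.754540 − 54.905963 = 38.848577
Δ = N(d₁) = 0.839869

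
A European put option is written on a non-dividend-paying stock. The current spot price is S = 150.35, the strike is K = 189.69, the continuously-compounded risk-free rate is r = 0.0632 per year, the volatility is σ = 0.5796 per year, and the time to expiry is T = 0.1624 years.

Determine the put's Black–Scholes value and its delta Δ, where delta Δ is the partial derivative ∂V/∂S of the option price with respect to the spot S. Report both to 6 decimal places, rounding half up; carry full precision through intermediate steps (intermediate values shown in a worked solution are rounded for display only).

price = 40.973077
Δ = -0.797961

σ√T = 0.5796·√0.1624 = 0.233572
d₁ = (ln(S/K) + (r+σ²/2)T) / (σ√T) = (ln(150.35/189.69) + (0.0632+0.5796²/2)·0.1624) / 0.233572 = (-0.232425 + 0.037542) / 0.233572 = -0.834361
d₂ = d₁ − σ√T = -0.834361 − 0.233572 = -1.067933
e^{−rT} = e^{−0.0632·0.1624} = 0.989789
N(−d₁) = 0.797961,  N(−d₂) = 0.857225
Put price V = K·e^{−rT}·N(−d₂) − S·N(−d₁) = 160.946529 − 119.973452 = 40.973077
Δ = −N(−d₁) = -0.797961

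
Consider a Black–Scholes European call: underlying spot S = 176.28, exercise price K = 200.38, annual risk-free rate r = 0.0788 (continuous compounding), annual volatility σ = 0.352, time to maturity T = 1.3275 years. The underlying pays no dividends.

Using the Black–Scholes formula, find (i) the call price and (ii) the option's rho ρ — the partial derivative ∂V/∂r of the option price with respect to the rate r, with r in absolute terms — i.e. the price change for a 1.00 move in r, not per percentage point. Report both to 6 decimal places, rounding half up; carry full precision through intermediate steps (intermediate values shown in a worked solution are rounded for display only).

σ√T = 0.352·√1.3275 = 0.405564
d₁ = (ln(S/K) + (r+σ²/2)T) / (σ√T) = (ln(176.28/200.38) + (0.0788+0.352²/2)·1.3275) / 0.405564 = (-0.128142 + 0.186848) / 0.405564 = 0.144752
d₂ = d₁ − σ√T = 0.144752 − 0.405564 = -0.260812
e^{−rT} = e^{−0.0788·1.3275} = 0.900678
N(d₁) = 0.557547,  N(d₂) = 0.397119
Call price V = S·N(d₁) − K·e^{−rT}·N(d₂) = 98.284340 − 71.671154 = 26.613186
ρ = K·T·e^{−rT}·N(d₂) = 95.143457

price = 26.613186
ρ = 95.143457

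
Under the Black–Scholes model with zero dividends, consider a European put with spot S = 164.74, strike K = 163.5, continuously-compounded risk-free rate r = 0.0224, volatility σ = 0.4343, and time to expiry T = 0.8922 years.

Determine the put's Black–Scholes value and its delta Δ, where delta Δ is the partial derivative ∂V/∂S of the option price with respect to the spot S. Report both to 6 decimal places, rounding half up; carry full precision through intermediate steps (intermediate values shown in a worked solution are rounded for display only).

price = 24.230215
Δ = -0.392716

σ√T = 0.4343·√0.8922 = 0.410224
d₁ = (ln(S/K) + (r+σ²/2)T) / (σ√T) = (ln(164.74/163.5) + (0.0224+0.4343²/2)·0.8922) / 0.410224 = (0.007555 + 0.104127) / 0.410224 = 0.272248
d₂ = d₁ − σ√T = 0.272248 − 0.410224 = -0.137976
e^{−rT} = e^{−0.0224·0.8922} = 0.980213
N(−d₁) = 0.392716,  N(−d₂) = 0.554870
Put price V = K·e^{−rT}·N(−d₂) − S·N(−d₁) = 88.926203 − 64.695987 = 24.230215
Δ = −N(−d₁) = -0.392716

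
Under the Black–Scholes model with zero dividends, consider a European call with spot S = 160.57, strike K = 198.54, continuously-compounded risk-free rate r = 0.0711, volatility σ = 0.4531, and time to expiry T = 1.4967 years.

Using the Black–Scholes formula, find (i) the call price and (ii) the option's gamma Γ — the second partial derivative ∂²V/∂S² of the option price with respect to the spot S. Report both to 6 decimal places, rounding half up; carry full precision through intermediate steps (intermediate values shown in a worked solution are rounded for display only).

σ√T = 0.4531·√1.4967 = 0.554321
d₁ = (ln(S/K) + (r+σ²/2)T) / (σ√T) = (ln(160.57/198.54) + (0.0711+0.4531²/2)·1.4967) / 0.554321 = (-0.212261 + 0.260051) / 0.554321 = 0.086215
d₂ = d₁ − σ√T = 0.086215 − 0.554321 = -0.468106
e^{−rT} = e^{−0.0711·1.4967} = 0.899051
N(d₁) = 0.534352,  N(d₂) = 0.319854
Call price V = S·N(d₁) − K·e^{−rT}·N(d₂) = 85.800932 − 57.093228 = 28.707704
φ(d₁) = (1/√(2π))·e^{−d₁²/2} = 0.397462
Γ = φ(d₁) / (S·σ·√T) = 0.004466

price = 28.707704
Γ = 0.004466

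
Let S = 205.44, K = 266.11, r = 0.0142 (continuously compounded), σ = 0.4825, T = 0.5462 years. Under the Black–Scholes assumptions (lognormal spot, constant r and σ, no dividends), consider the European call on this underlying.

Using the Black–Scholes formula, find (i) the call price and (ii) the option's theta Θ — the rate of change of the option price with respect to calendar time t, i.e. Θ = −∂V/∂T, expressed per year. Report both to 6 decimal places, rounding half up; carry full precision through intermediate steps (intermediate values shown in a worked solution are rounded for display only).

price = 11.683404
Θ = -24.010527

σ√T = 0.4825·√0.5462 = 0.356593
d₁ = (ln(S/K) + (r+σ²/2)T) / (σ√T) = (ln(205.44/266.11) + (0.0142+0.4825²/2)·0.5462) / 0.356593 = (-0.258756 + 0.071335) / 0.356593 = -0.525586
d₂ = d₁ − σ√T = -0.525586 − 0.356593 = -0.882179
e^{−rT} = e^{−0.0142·0.5462} = 0.992274
N(d₁) = 0.299588,  N(d₂) = 0.188840
Call price V = S·N(d₁) − K·e^{−rT}·N(d₂) = 61.547373 − 49.863969 = 11.683404
φ(d₁) = (1/√(2π))·e^{−d₁²/2} = 0.347476
Θ = −S·φ(d₁)·σ/(2√T) − r·K·e^{−rT}·N(d₂) = −23.302458 − 0.708068 = -24.010527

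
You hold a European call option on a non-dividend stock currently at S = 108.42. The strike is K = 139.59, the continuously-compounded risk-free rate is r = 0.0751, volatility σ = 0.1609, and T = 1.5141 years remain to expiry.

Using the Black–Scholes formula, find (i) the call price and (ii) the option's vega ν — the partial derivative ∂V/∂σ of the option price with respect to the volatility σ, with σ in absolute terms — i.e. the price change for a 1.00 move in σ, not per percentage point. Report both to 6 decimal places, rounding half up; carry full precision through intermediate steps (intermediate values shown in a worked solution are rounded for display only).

σ√T = 0.1609·√1.5141 = 0.197985
d₁ = (ln(S/K) + (r+σ²/2)T) / (σ√T) = (ln(108.42/139.59) + (0.0751+0.1609²/2)·1.5141) / 0.197985 = (-0.252697 + 0.133308) / 0.197985 = -0.603019
d₂ = d₁ − σ√T = -0.603019 − 0.197985 = -0.801004
e^{−rT} = e^{−0.0751·1.5141} = 0.892518
N(d₁) = 0.273248,  N(d₂) = 0.211565
Call price V = S·N(d₁) − K·e^{−rT}·N(d₂) = 29.625561 − 26.358104 = 3.267456
φ(d₁) = (1/√(2π))·e^{−d₁²/2} = 0.332620
ν = S·φ(d₁)·√T = 44.374672

price = 3.267456
ν = 44.374672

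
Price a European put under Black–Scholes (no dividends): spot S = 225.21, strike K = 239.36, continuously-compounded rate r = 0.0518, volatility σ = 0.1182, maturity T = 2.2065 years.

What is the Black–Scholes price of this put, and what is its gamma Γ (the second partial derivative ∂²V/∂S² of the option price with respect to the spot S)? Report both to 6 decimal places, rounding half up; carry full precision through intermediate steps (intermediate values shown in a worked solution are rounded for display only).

σ√T = 0.1182·√2.2065 = 0.175578
d₁ = (ln(S/K) + (r+σ²/2)T) / (σ√T) = (ln(225.21/239.36) + (0.0518+0.1182²/2)·2.2065) / 0.175578 = (-0.060935 + 0.129710) / 0.175578 = 0.391707
d₂ = d₁ − σ√T = 0.391707 − 0.175578 = 0.216130
e^{−rT} = e^{−0.0518·2.2065} = 0.891993
N(−d₁) = 0.347637,  N(−d₂) = 0.414443
Put price V = K·e^{−rT}·N(−d₂) − S·N(−d₁) = 88.486775 − 78.291387 = 10.195388
φ(d₁) = (1/√(2π))·e^{−d₁²/2} = 0.369481
Γ = φ(d₁) / (S·σ·√T) = 0.009344

price = 10.195388
Γ = 0.009344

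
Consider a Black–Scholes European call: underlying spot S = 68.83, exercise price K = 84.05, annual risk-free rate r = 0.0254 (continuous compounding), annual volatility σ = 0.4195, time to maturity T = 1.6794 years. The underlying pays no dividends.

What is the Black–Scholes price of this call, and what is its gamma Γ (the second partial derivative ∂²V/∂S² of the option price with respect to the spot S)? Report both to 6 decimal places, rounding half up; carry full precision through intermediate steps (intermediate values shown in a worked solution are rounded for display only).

σ√T = 0.4195·√1.6794 = 0.543637
d₁ = (ln(S/K) + (r+σ²/2)T) / (σ√T) = (ln(68.83/84.05) + (0.0254+0.4195²/2)·1.6794) / 0.543637 = (-0.199772 + 0.190427) / 0.543637 = -0.017189
d₂ = d₁ − σ√T = -0.017189 − 0.543637 = -0.560826
e^{−rT} = e^{−0.0254·1.6794} = 0.958240
N(d₁) = 0.493143,  N(d₂) = 0.287458
Call price V = S·N(d₁) − K·e^{−rT}·N(d₂) = 33.943016 − 23.151889 = 10.791128
φ(d₁) = (1/√(2π))·e^{−d₁²/2} = 0.398883
Γ = φ(d₁) / (S·σ·√T) = 0.010660

price = 10.791128
Γ = 0.010660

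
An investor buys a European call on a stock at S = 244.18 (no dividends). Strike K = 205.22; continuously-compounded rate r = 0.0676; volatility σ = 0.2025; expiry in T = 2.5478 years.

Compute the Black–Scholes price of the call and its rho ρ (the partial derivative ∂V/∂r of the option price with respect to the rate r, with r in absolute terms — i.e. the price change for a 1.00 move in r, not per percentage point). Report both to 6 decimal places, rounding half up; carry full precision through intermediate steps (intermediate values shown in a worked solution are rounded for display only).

σ√T = 0.2025·√2.5478 = 0.323227
d₁ = (ln(S/K) + (r+σ²/2)T) / (σ√T) = (ln(244.18/205.22) + (0.0676+0.2025²/2)·2.5478) / 0.323227 = (0.173823 + 0.224469) / 0.323227 = 1.232237
d₂ = d₁ − σ√T = 1.232237 − 0.323227 = 0.909010
e^{−rT} = e^{−0.0676·2.5478} = 0.841784
N(d₁) = 0.891070,  N(d₂) = 0.818327
Call price V = S·N(d₁) − K·e^{−rT}·N(d₂) = 217.581389 − 141.366897 = 76.214492
ρ = K·T·e^{−rT}·N(d₂) = 360.174580

price = 76.214492
ρ = 360.174580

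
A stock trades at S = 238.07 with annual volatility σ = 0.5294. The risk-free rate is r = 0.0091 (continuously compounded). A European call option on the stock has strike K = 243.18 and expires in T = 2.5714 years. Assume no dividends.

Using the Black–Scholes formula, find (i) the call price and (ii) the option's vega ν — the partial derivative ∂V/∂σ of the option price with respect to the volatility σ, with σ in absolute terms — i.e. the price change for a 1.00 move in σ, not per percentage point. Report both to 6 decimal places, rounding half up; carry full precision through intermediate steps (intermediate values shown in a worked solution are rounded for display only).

price = 78.443365
ν = 139.029057

σ√T = 0.5294·√2.5714 = 0.848924
d₁ = (ln(S/K) + (r+σ²/2)T) / (σ√T) = (ln(238.07/243.18) + (0.0091+0.5294²/2)·2.5714) / 0.848924 = (-0.021237 + 0.383736) / 0.848924 = 0.427009
d₂ = d₁ − σ√T = 0.427009 − 0.848924 = -0.421915
e^{−rT} = e^{−0.0091·2.5714} = 0.976872
N(d₁) = 0.665314,  N(d₂) = 0.336544
Call price V = S·N(d₁) − K·e^{−rT}·N(d₂) = 158.391245 − 79.947880 = 78.443365
φ(d₁) = (1/√(2π))·e^{−d₁²/2} = 0.364180
ν = S·φ(d₁)·√T = 139.029057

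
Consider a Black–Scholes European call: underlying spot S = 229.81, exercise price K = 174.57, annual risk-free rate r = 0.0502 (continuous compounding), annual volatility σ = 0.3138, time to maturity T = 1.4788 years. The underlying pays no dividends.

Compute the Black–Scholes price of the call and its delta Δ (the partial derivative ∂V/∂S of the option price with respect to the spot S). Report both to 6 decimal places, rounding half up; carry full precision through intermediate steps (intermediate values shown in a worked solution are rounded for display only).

price = 74.845137
Δ = 0.865593

σ√T = 0.3138·√1.4788 = 0.381599
d₁ = (ln(S/K) + (r+σ²/2)T) / (σ√T) = (ln(229.81/174.57) + (0.0502+0.3138²/2)·1.4788) / 0.381599 = (0.274927 + 0.147045) / 0.381599 = 1.105798
d₂ = d₁ − σ√T = 1.105798 − 0.381599 = 0.724199
e^{−rT} = e^{−0.0502·1.4788} = 0.928453
N(d₁) = 0.865593,  N(d₂) = 0.765528
Call price V = S·N(d₁) − K·e^{−rT}·N(d₂) = 198.921938 − 124.076801 = 74.845137
Δ = N(d₁) = 0.865593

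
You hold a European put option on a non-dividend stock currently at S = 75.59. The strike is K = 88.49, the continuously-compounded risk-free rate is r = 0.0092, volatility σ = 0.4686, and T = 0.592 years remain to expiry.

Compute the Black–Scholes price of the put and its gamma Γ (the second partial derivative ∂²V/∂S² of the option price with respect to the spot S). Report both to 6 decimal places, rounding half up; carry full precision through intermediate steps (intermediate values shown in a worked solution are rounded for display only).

price = 18.925033
Γ = 0.014217

σ√T = 0.4686·√0.592 = 0.360548
d₁ = (ln(S/K) + (r+σ²/2)T) / (σ√T) = (ln(75.59/88.49) + (0.0092+0.4686²/2)·0.592) / 0.360548 = (-0.157566 + 0.070444) / 0.360548 = -0.241637
d₂ = d₁ − σ√T = -0.241637 − 0.360548 = -0.602185
e^{−rT} = e^{−0.0092·0.592} = 0.994568
N(−d₁) = 0.595469,  N(−d₂) = 0.726474
Put price V = K·e^{−rT}·N(−d₂) − S·N(−d₁) = 63.936552 − 45.011519 = 18.925033
φ(d₁) = (1/√(2π))·e^{−d₁²/2} = 0.387464
Γ = φ(d₁) / (S·σ·√T) = 0.014217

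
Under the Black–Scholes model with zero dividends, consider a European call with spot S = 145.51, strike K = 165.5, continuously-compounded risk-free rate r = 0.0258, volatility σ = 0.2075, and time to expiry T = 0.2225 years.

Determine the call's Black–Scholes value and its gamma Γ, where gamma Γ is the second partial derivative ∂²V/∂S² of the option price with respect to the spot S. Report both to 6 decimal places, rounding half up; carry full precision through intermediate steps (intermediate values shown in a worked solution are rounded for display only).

price = 0.755155
Γ = 0.013511

σ√T = 0.2075·√0.2225 = 0.097878
d₁ = (ln(S/K) + (r+σ²/2)T) / (σ√T) = (ln(145.51/165.5) + (0.0258+0.2075²/2)·0.2225) / 0.097878 = (-0.128726 + 0.010531) / 0.097878 = -1.207589
d₂ = d₁ − σ√T = -1.207589 − 0.097878 = -1.305467
e^{−rT} = e^{−0.0258·0.2225} = 0.994276
N(d₁) = 0.113603,  N(d₂) = 0.095867
Call price V = S·N(d₁) − K·e^{−rT}·N(d₂) = 16.530324 − 15.775168 = 0.755155
φ(d₁) = (1/√(2π))·e^{−d₁²/2} = 0.192420
Γ = φ(d₁) / (S·σ·√T) = 0.013511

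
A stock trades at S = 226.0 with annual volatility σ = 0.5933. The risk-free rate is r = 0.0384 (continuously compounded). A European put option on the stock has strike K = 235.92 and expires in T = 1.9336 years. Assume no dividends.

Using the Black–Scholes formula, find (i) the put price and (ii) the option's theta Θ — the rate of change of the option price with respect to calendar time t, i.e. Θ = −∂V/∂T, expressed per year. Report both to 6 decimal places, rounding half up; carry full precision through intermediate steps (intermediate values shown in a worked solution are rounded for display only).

σ√T = 0.5933·√1.9336 = 0.825007
d₁ = (ln(S/K) + (r+σ²/2)T) / (σ√T) = (ln(226.0/235.92) + (0.0384+0.5933²/2)·1.9336) / 0.825007 = (-0.042958 + 0.414569) / 0.825007 = 0.450433
d₂ = d₁ − σ√T = 0.450433 − 0.825007 = -0.374574
e^{−rT} = e^{−0.0384·1.9336} = 0.928439
N(−d₁) = 0.326199,  N(−d₂) = 0.646011
Put price V = K·e^{−rT}·N(−d₂) − S·N(−d₁) = 141.500616 − 73.720964 = 67.779652
φ(d₁) = (1/√(2π))·e^{−d₁²/2} = 0.360457
Θ = −S·φ(d₁)·σ/(2√T) + r·K·e^{−rT}·N(−d₂) = −17.378907 + 5.433624 = -11.945284

price = 67.779652
Θ = -11.945284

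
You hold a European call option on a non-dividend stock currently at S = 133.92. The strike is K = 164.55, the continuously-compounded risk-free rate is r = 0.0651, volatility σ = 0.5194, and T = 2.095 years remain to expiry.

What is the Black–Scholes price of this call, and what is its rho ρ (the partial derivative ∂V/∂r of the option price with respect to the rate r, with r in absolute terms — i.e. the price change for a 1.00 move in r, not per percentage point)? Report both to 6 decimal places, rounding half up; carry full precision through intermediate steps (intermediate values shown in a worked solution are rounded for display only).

price = 35.993289
ρ = 96.168642

σ√T = 0.5194·√2.095 = 0.751786
d₁ = (ln(S/K) + (r+σ²/2)T) / (σ√T) = (ln(133.92/164.55) + (0.0651+0.5194²/2)·2.095) / 0.751786 = (-0.205972 + 0.418975) / 0.751786 = 0.283330
d₂ = d₁ − σ√T = 0.283330 − 0.751786 = -0.468456
e^{−rT} = e^{−0.0651·2.095} = 0.872507
N(d₁) = 0.611538,  N(d₂) = 0.319729
Call price V = S·N(d₁) − K·e^{−rT}·N(d₂) = 81.897175 − 45.903886 = 35.993289
ρ = K·T·e^{−rT}·N(d₂) = 96.168642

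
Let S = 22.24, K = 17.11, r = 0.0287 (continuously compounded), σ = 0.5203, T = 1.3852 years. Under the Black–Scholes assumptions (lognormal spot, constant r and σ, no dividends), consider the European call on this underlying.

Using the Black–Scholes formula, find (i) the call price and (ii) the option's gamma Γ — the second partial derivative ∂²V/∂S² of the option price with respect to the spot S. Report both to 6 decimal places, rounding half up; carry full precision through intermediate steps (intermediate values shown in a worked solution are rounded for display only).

price = 8.083094
Γ = 0.021283

σ√T = 0.5203·√1.3852 = 0.612365
d₁ = (ln(S/K) + (r+σ²/2)T) / (σ√T) = (ln(22.24/17.11) + (0.0287+0.5203²/2)·1.3852) / 0.612365 = (0.262229 + 0.227250) / 0.612365 = 0.799327
d₂ = d₁ − σ√T = 0.799327 − 0.612365 = 0.186963
e^{−rT} = e^{−0.0287·1.3852} = 0.961025
N(d₁) = 0.787950,  N(d₂) = 0.574155
Call price V = S·N(d₁) − K·e^{−rT}·N(d₂) = 17.524002 − 9.440908 = 8.083094
φ(d₁) = (1/√(2π))·e^{−d₁²/2} = 0.289847
Γ = φ(d₁) / (S·σ·√T) = 0.021283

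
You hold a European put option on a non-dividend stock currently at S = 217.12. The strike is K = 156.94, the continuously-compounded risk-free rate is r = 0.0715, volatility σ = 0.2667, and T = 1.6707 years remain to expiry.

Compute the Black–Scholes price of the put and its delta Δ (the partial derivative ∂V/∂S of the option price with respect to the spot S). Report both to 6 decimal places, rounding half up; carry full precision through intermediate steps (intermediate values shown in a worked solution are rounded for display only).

σ√T = 0.2667·√1.6707 = 0.344725
d₁ = (ln(S/K) + (r+σ²/2)T) / (σ√T) = (ln(217.12/156.94) + (0.0715+0.2667²/2)·1.6707) / 0.344725 = (0.324587 + 0.178873) / 0.344725 = 1.460468
d₂ = d₁ − σ√T = 1.460468 − 0.344725 = 1.115743
e^{−rT} = e^{−0.0715·1.6707} = 0.887404
N(−d₁) = 0.072081,  N(−d₂) = 0.132266
Put price V = K·e^{−rT}·N(−d₂) − S·N(−d₁) = 18.420576 − 15.650174 = 2.770402
Δ = −N(−d₁) = -0.072081

price = 2.770402
Δ = -0.072081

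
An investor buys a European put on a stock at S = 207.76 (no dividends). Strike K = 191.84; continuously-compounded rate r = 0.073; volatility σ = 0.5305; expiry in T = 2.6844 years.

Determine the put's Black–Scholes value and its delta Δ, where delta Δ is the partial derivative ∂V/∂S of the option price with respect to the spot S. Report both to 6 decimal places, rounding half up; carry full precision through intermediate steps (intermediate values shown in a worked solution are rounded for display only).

price = 39.246696
Δ = -0.226096

σ√T = 0.5305·√2.6844 = 0.869179
d₁ = (ln(S/K) + (r+σ²/2)T) / (σ√T) = (ln(207.76/191.84) + (0.073+0.5305²/2)·2.6844) / 0.869179 = (0.079722 + 0.573697) / 0.869179 = 0.751766
d₂ = d₁ − σ√T = 0.751766 − 0.869179 = -0.117413
e^{−rT} = e^{−0.073·2.6844} = 0.822044
N(−d₁) = 0.226096,  N(−d₂) = 0.546733
Put price V = K·e^{−rT}·N(−d₂) − S·N(−d₁) = 86.220389 − 46.973693 = 39.246696
Δ = −N(−d₁) = -0.226096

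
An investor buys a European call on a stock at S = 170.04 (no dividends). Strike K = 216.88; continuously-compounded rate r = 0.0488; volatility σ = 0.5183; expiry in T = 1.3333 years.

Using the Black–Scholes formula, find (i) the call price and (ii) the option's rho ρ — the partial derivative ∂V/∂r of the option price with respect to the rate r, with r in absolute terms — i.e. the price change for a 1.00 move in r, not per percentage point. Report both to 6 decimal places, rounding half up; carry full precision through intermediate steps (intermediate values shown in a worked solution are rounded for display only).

price = 29.183480
ρ = 74.573777

σ√T = 0.5183·√1.3333 = 0.598474
d₁ = (ln(S/K) + (r+σ²/2)T) / (σ√T) = (ln(170.04/216.88) + (0.0488+0.5183²/2)·1.3333) / 0.598474 = (-0.243311 + 0.244150) / 0.598474 = 0.001404
d₂ = d₁ − σ√T = 0.001404 − 0.598474 = -0.597070
e^{−rT} = e^{−0.0488·1.3333} = 0.937007
N(d₁) = 0.500560,  N(d₂) = 0.275230
Call price V = S·N(d₁) − K·e^{−rT}·N(d₂) = 85.115211 − 55.931731 = 29.183480
ρ = K·T·e^{−rT}·N(d₂) = 74.573777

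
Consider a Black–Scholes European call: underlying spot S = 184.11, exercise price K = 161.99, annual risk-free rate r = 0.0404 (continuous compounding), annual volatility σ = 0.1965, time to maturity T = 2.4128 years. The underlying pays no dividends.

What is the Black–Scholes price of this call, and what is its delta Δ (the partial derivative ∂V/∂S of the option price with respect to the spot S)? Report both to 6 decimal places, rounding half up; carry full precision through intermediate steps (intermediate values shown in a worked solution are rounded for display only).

price = 43.834826
Δ = 0.813624

σ√T = 0.1965·√2.4128 = 0.305227
d₁ = (ln(S/K) + (r+σ²/2)T) / (σ√T) = (ln(184.11/161.99) + (0.0404+0.1965²/2)·2.4128) / 0.305227 = (0.127999 + 0.144059) / 0.305227 = 0.891329
d₂ = d₁ − σ√T = 0.891329 − 0.305227 = 0.586101
e^{−rT} = e^{−0.0404·2.4128} = 0.907123
N(d₁) = 0.813624,  N(d₂) = 0.721096
Call price V = S·N(d₁) − K·e^{−rT}·N(d₂) = 149.796233 − 105.961407 = 43.834826
Δ = N(d₁) = 0.813624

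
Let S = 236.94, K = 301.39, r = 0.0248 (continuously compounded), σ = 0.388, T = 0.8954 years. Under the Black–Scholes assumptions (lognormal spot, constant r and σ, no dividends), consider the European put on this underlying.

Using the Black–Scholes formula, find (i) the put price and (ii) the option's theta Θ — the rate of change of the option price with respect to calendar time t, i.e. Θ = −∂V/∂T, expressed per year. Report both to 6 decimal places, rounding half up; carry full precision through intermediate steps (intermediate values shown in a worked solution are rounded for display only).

price = 74.186608
Θ = -12.092483

σ√T = 0.388·√0.8954 = 0.367147
d₁ = (ln(S/K) + (r+σ²/2)T) / (σ√T) = (ln(236.94/301.39) + (0.0248+0.388²/2)·0.8954) / 0.367147 = (-0.240598 + 0.089604) / 0.367147 = -0.411262
d₂ = d₁ − σ√T = -0.411262 − 0.367147 = -0.778409
e^{−rT} = e^{−0.0248·0.8954} = 0.978039
N(−d₁) = 0.659560,  N(−d₂) = 0.781836
Put price V = K·e^{−rT}·N(−d₂) − S·N(−d₁) = 230.462700 − 156.276092 = 74.186608
φ(d₁) = (1/√(2π))·e^{−d₁²/2} = 0.366592
Θ = −S·φ(d₁)·σ/(2√T) + r·K·e^{−rT}·N(−d₂) = −17.807958 + 5.715475 = -12.092483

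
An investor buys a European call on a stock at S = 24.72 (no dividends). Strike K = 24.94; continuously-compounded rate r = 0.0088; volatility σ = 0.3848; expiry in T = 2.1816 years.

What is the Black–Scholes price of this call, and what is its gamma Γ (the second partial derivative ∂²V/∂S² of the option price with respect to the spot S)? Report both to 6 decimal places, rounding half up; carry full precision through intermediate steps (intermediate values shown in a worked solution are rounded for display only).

σ√T = 0.3848·√2.1816 = 0.568359
d₁ = (ln(S/K) + (r+σ²/2)T) / (σ√T) = (ln(24.72/24.94) + (0.0088+0.3848²/2)·2.1816) / 0.568359 = (-0.008860 + 0.180714) / 0.568359 = 0.302368
d₂ = d₁ − σ√T = 0.302368 − 0.568359 = -0.265991
e^{−rT} = e^{−0.0088·2.1816} = 0.980985
N(d₁) = 0.618814,  N(d₂) = 0.395123
Call price V = S·N(d₁) − K·e^{−rT}·N(d₂) = 15.297090 − 9.666992 = 5.630097
φ(d₁) = (1/√(2π))·e^{−d₁²/2} = 0.381116
Γ = φ(d₁) / (S·σ·√T) = 0.027126

price = 5.630097
Γ = 0.027126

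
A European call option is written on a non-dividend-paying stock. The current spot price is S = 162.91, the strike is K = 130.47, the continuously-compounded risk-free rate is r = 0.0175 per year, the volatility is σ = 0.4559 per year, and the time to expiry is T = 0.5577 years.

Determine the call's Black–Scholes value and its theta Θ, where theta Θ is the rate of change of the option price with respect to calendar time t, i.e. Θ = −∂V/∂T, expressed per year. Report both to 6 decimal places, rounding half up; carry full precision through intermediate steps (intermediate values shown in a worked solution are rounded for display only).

price = 40.937113
Θ = -15.382014

σ√T = 0.4559·√0.5577 = 0.340463
d₁ = (ln(S/K) + (r+σ²/2)T) / (σ√T) = (ln(162.91/130.47) + (0.0175+0.4559²/2)·0.5577) / 0.340463 = (0.222055 + 0.067717) / 0.340463 = 0.851111
d₂ = d₁ − σ√T = 0.851111 − 0.340463 = 0.510648
e^{−rT} = e^{−0.0175·0.5577} = 0.990288
N(d₁) = 0.802646,  N(d₂) = 0.695201
Call price V = S·N(d₁) − K·e^{−rT}·N(d₂) = 130.759093 − 89.821980 = 40.937113
φ(d₁) = (1/√(2π))·e^{−d₁²/2} = 0.277722
Θ = −S·φ(d₁)·σ/(2√T) − r·K·e^{−rT}·N(d₂) = −13.810129 − 1.571885 = -15.382014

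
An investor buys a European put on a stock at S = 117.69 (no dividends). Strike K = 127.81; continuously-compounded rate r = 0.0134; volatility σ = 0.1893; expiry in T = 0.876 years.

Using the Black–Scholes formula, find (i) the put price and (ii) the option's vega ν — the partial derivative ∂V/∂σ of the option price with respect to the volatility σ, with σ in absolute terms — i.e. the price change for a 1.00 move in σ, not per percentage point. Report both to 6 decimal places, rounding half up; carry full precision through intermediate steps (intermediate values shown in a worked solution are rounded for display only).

price = 13.602152
ν = 41.872895

σ√T = 0.1893·√0.876 = 0.177175
d₁ = (ln(S/K) + (r+σ²/2)T) / (σ√T) = (ln(117.69/127.81) + (0.0134+0.1893²/2)·0.876) / 0.177175 = (-0.082491 + 0.027434) / 0.177175 = -0.310748
d₂ = d₁ − σ√T = -0.310748 − 0.177175 = -0.487923
e^{−rT} = e^{−0.0134·0.876} = 0.988330
N(−d₁) = 0.622004,  N(−d₂) = 0.687198
Put price V = K·e^{−rT}·N(−d₂) − S·N(−d₁) = 86.805797 − 73.203645 = 13.602152
φ(d₁) = (1/√(2π))·e^{−d₁²/2} = 0.380138
ν = S·φ(d₁)·√T = 41.872895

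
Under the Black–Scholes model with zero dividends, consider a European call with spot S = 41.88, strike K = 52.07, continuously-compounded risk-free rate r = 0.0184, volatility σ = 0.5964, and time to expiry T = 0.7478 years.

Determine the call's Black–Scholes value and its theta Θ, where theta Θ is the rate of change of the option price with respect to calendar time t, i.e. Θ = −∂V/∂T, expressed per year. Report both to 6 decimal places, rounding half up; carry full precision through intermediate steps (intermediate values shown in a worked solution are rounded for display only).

price = 5.461011
Θ = -5.949677

σ√T = 0.5964·√0.7478 = 0.515739
d₁ = (ln(S/K) + (r+σ²/2)T) / (σ√T) = (ln(41.88/52.07) + (0.0184+0.5964²/2)·0.7478) / 0.515739 = (-0.217781 + 0.146753) / 0.515739 = -0.137720
d₂ = d₁ − σ√T = -0.137720 − 0.515739 = -0.653459
e^{−rT} = e^{−0.0184·0.7478} = 0.986335
N(d₁) = 0.445231,  N(d₂) = 0.256730
Call price V = S·N(d₁) − K·e^{−rT}·N(d₂) = 18.646274 − 13.185263 = 5.461011
φ(d₁) = (1/√(2π))·e^{−d₁²/2} = 0.395177
Θ = −S·φ(d₁)·σ/(2√T) − r·K·e^{−rT}·N(d₂) = −5.707068 − 0.242609 = -5.949677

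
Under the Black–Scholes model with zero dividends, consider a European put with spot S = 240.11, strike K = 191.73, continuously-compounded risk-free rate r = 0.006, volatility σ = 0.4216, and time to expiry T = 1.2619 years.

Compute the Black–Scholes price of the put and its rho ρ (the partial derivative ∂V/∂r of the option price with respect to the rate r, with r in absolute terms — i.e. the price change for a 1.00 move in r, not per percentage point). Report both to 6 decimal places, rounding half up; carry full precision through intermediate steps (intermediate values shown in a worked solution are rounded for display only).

price = 20.016950
ρ = -95.960375

σ√T = 0.4216·√1.2619 = 0.473602
d₁ = (ln(S/K) + (r+σ²/2)T) / (σ√T) = (ln(240.11/191.73) + (0.006+0.4216²/2)·1.2619) / 0.473602 = (0.225009 + 0.119721) / 0.473602 = 0.727890
d₂ = d₁ − σ√T = 0.727890 − 0.473602 = 0.254288
e^{−rT} = e^{−0.006·1.2619} = 0.992457
N(−d₁) = 0.233341,  N(−d₂) = 0.399636
Put price V = K·e^{−rT}·N(−d₂) − S·N(−d₁) = 76.044358 − 56.027407 = 20.016950
ρ = −K·T·e^{−rT}·N(−d₂) = -95.960375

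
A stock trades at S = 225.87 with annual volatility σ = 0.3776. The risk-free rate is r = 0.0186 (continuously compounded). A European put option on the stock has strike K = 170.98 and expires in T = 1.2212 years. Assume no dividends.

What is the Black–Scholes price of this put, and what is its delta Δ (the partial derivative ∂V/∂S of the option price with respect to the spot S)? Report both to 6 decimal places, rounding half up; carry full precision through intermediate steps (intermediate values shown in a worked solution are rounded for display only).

σ√T = 0.3776·√1.2212 = 0.417278
d₁ = (ln(S/K) + (r+σ²/2)T) / (σ√T) = (ln(225.87/170.98) + (0.0186+0.3776²/2)·1.2212) / 0.417278 = (0.278413 + 0.109775) / 0.417278 = 0.930286
d₂ = d₁ − σ√T = 0.930286 − 0.417278 = 0.513008
e^{−rT} = e^{−0.0186·1.2212} = 0.977542
N(−d₁) = 0.176112,  N(−d₂) = 0.303973
Put price V = K·e^{−rT}·N(−d₂) − S·N(−d₁) = 50.806046 − 39.778311 = 11.027736
Δ = −N(−d₁) = -0.176112

price = 11.027736
Δ = -0.176112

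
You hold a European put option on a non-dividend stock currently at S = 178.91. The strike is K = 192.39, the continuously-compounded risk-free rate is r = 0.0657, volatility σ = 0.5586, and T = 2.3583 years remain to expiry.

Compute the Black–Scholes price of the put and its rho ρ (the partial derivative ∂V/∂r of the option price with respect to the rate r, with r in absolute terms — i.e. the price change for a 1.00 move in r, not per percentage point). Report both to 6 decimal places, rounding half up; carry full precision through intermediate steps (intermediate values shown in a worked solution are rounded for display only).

σ√T = 0.5586·√2.3583 = 0.857828
d₁ = (ln(S/K) + (r+σ²/2)T) / (σ√T) = (ln(178.91/192.39) + (0.0657+0.5586²/2)·2.3583) / 0.857828 = (-0.072642 + 0.522875) / 0.857828 = 0.524853
d₂ = d₁ − σ√T = 0.524853 − 0.857828 = -0.332976
e^{−rT} = e^{−0.0657·2.3583} = 0.856466
N(−d₁) = 0.299843,  N(−d₂) = 0.630424
Put price V = K·e^{−rT}·N(−d₂) − S·N(−d₁) = 103.878423 − 53.644883 = 50.233540
ρ = −K·T·e^{−rT}·N(−d₂) = -244.976485

price = 50.233540
ρ = -244.976485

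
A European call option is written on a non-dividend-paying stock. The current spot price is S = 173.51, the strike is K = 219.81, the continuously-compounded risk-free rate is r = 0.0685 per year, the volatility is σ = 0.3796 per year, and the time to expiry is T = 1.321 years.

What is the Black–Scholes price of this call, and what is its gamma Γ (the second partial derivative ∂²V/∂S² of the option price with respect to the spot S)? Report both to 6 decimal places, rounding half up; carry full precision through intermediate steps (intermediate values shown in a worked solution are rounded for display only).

σ√T = 0.3796·√1.321 = 0.436292
d₁ = (ln(S/K) + (r+σ²/2)T) / (σ√T) = (ln(173.51/219.81) + (0.0685+0.3796²/2)·1.321) / 0.436292 = (-0.236528 + 0.185664) / 0.436292 = -0.116583
d₂ = d₁ − σ√T = -0.116583 − 0.436292 = -0.552875
e^{−rT} = e^{−0.0685·1.321} = 0.913485
N(d₁) = 0.453595,  N(d₂) = 0.290174
Call price V = S·N(d₁) − K·e^{−rT}·N(d₂) = 78.703310 − 58.265011 = 20.438299
φ(d₁) = (1/√(2π))·e^{−d₁²/2} = 0.396240
Γ = φ(d₁) / (S·σ·√T) = 0.005234

price = 20.438299
Γ = 0.005234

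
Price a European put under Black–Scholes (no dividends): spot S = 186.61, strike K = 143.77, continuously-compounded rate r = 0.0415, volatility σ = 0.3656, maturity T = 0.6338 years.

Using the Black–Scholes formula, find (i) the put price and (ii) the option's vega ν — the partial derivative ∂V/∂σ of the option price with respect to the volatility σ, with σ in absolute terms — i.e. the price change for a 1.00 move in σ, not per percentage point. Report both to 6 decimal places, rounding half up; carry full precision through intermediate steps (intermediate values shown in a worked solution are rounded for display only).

price = 3.995681
ν = 31.230969

σ√T = 0.3656·√0.6338 = 0.291060
d₁ = (ln(S/K) + (r+σ²/2)T) / (σ√T) = (ln(186.61/143.77) + (0.0415+0.3656²/2)·0.6338) / 0.291060 = (0.260806 + 0.068661) / 0.291060 = 1.131955
d₂ = d₁ − σ√T = 1.131955 − 0.291060 = 0.840895
e^{−rT} = e^{−0.0415·0.6338} = 0.974040
N(−d₁) = 0.128827,  N(−d₂) = 0.200203
Put price V = K·e^{−rT}·N(−d₂) − S·N(−d₁) = 28.036022 − 24.040341 = 3.995681
φ(d₁) = (1/√(2π))·e^{−d₁²/2} = 0.210220
ν = S·φ(d₁)·√T = 31.230969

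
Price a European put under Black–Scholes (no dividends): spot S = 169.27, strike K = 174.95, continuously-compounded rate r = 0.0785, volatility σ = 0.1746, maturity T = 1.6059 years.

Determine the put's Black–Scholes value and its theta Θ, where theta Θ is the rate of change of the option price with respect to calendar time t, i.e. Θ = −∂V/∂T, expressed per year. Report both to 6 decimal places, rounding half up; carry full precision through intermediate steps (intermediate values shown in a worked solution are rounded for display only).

price = 7.963732
Θ = 0.540163

σ√T = 0.1746·√1.6059 = 0.221260
d₁ = (ln(S/K) + (r+σ²/2)T) / (σ√T) = (ln(169.27/174.95) + (0.0785+0.1746²/2)·1.6059) / 0.221260 = (-0.033005 + 0.150541) / 0.221260 = 0.531212
d₂ = d₁ − σ√T = 0.531212 − 0.221260 = 0.309951
e^{−rT} = e^{−0.0785·1.6059} = 0.881559
N(−d₁) = 0.297636,  N(−d₂) = 0.378299
Put price V = K·e^{−rT}·N(−d₂) − S·N(−d₁) = 58.344584 − 50.380851 = 7.963732
φ(d₁) = (1/√(2π))·e^{−d₁²/2} = 0.346445
Θ = −S·φ(d₁)·σ/(2√T) + r·K·e^{−rT}·N(−d₂) = −4.039887 + 4.580050 = 0.540163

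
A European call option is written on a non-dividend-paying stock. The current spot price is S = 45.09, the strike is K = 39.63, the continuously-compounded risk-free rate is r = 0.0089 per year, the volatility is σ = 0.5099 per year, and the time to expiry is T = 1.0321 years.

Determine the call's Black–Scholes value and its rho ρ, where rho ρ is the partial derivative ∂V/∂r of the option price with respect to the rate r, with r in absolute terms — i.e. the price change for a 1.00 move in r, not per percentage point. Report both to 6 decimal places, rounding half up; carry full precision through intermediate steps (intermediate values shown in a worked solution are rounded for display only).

σ√T = 0.5099·√1.0321 = 0.518019
d₁ = (ln(S/K) + (r+σ²/2)T) / (σ√T) = (ln(45.09/39.63) + (0.0089+0.5099²/2)·1.0321) / 0.518019 = (0.129074 + 0.143358) / 0.518019 = 0.525910
d₂ = d₁ − σ√T = 0.525910 − 0.518019 = 0.007891
e^{−rT} = e^{−0.0089·1.0321} = 0.990856
N(d₁) = 0.700525,  N(d₂) = 0.503148
Call price V = S·N(d₁) − K·e^{−rT}·N(d₂) = 31.586663 − 19.757438 = 11.829225
ρ = K·T·e^{−rT}·N(d₂) = 20.391651

price = 11.829225
ρ = 20.391651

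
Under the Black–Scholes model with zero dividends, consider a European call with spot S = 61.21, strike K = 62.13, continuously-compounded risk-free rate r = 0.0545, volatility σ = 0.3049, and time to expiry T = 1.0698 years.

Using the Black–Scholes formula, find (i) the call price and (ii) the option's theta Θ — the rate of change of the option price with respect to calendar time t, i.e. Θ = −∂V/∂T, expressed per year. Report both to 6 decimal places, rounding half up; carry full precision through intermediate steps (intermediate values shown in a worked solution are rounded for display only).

price = 8.876045
Θ = -5.017242

σ√T = 0.3049·√1.0698 = 0.315362
d₁ = (ln(S/K) + (r+σ²/2)T) / (σ√T) = (ln(61.21/62.13) + (0.0545+0.3049²/2)·1.0698) / 0.315362 = (-0.014918 + 0.108031) / 0.315362 = 0.295255
d₂ = d₁ − σ√T = 0.295255 − 0.315362 = -0.020106
e^{−rT} = e^{−0.0545·1.0698} = 0.943363
N(d₁) = 0.616101,  N(d₂) = 0.491979
Call price V = S·N(d₁) − K·e^{−rT}·N(d₂) = 37.711516 − 28.835470 = 8.876045
φ(d₁) = (1/√(2π))·e^{−d₁²/2} = 0.381927
Θ = −S·φ(d₁)·σ/(2√T) − r·K·e^{−rT}·N(d₂) = −3.445709 − 1.571533 = -5.017242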